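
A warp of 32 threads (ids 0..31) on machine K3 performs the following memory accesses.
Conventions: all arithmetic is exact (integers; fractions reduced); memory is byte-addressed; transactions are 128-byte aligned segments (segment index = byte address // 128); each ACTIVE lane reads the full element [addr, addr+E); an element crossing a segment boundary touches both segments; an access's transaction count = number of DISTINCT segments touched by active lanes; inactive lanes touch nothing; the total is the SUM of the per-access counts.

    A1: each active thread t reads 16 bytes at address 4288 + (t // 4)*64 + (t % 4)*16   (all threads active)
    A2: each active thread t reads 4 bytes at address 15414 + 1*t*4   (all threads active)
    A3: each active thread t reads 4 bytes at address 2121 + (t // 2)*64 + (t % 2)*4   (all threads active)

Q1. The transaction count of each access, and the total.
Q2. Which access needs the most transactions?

A1: 5 transactions
A2: 2 transactions
A3: 9 transactions

Answer: 5,2,9; total 16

Answer: A3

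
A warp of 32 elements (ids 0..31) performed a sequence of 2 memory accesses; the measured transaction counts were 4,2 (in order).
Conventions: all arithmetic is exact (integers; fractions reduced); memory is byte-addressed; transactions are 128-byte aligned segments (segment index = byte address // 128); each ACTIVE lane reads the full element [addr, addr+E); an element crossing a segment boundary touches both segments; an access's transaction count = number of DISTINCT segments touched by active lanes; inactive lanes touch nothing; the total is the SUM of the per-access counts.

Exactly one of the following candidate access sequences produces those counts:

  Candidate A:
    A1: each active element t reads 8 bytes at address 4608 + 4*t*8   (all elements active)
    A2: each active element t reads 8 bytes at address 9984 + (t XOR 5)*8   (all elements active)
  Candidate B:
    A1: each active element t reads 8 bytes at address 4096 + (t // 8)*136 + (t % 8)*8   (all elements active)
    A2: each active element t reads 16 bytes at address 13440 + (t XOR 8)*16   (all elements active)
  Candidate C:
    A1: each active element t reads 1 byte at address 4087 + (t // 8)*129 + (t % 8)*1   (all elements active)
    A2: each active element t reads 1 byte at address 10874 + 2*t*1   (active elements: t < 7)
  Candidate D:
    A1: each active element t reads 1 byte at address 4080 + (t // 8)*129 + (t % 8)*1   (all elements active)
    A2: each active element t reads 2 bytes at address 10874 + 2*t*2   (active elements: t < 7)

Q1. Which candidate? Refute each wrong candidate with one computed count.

A: A1 gives 8 transactions, not 4
B: A2 gives 4 transactions, not 2
C: A1 gives 5 transactions, not 4
D: all counts match (4,2)

Answer: D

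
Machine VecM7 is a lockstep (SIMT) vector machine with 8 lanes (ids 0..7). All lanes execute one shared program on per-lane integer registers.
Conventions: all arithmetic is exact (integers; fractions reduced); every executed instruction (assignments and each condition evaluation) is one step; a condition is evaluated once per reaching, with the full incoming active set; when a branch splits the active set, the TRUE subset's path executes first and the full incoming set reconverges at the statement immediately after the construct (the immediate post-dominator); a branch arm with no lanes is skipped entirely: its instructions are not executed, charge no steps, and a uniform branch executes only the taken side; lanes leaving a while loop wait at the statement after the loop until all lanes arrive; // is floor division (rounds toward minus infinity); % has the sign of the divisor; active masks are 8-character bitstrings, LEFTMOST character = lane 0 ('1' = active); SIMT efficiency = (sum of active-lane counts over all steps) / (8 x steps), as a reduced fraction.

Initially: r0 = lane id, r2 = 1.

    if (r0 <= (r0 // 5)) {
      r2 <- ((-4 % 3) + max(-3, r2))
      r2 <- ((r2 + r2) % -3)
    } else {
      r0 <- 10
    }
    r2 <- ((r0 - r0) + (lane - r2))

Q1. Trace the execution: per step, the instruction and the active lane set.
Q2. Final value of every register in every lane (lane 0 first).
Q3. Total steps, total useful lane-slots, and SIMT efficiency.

step 0: eval (r0 <= (r0 // 5))       11111111
step 1: r2 <- ((-4 % 3) + max(-3, r2)) 10000000
step 2: r2 <- ((r2 + r2) % -3)       10000000
step 3: r0 <- 10                     01111111
step 4: r2 <- ((r0 - r0) + (lane - r2)) 11111111

Answer: 5 steps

r0: 0,10,10,10,10,10,10,10
r2: 0,0,1,2,3,4,5,6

steps = 5; useful = 25; efficiency = 25/40 = 5/8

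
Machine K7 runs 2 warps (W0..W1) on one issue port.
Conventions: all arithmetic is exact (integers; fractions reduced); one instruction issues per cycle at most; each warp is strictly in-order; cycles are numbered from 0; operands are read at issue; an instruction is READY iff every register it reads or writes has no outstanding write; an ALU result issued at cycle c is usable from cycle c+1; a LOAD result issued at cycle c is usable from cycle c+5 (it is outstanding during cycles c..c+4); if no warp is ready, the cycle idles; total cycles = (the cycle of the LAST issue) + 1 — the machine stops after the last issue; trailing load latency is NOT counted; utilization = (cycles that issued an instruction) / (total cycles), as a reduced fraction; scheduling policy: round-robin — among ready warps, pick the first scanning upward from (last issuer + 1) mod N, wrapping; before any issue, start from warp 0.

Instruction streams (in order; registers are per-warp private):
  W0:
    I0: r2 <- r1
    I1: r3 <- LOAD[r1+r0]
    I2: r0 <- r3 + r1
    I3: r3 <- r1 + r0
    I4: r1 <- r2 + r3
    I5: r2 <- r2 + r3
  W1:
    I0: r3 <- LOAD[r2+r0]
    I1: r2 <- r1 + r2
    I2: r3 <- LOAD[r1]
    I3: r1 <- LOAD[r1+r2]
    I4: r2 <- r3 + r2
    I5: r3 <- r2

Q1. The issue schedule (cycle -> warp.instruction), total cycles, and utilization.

cycle 0: W0.I0
cycle 1: W1.I0
cycle 2: W0.I1
cycle 3: W1.I1
cycle 4: idle
cycle 5: idle
cycle 6: W1.I2
cycle 7: W0.I2
cycle 8: W1.I3
cycle 9: W0.I3
cycle 10: W0.I4
cycle 11: W1.I4
cycle 12: W0.I5
cycle 13: W1.I5

Answer: 14 cycles, utilization 6/7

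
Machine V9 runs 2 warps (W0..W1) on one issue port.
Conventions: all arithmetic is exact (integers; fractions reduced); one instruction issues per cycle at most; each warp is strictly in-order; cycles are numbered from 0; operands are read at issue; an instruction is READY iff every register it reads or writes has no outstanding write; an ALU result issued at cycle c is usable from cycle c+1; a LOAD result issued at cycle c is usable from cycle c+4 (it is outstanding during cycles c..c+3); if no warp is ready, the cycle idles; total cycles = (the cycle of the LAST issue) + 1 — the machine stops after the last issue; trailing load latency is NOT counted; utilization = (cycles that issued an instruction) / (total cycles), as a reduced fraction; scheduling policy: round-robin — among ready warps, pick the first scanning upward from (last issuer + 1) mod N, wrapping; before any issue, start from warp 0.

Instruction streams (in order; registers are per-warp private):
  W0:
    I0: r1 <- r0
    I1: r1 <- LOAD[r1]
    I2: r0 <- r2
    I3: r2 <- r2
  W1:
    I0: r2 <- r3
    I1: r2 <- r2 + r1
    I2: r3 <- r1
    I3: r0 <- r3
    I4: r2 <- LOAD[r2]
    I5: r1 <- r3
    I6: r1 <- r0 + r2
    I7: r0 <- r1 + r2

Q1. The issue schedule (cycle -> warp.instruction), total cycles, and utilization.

cycle 0: W0.I0
cycle 1: W1.I0
cycle 2: W0.I1
cycle 3: W1.I1
cycle 4: W0.I2
cycle 5: W1.I2
cycle 6: W0.I3
cycle 7: W1.I3
cycle 8: W1.I4
cycle 9: W1.I5
cycle 10: idle
cycle 11: idle
cycle 12: W1.I6
cycle 13: W1.I7

Answer: 14 cycles, utilization 6/7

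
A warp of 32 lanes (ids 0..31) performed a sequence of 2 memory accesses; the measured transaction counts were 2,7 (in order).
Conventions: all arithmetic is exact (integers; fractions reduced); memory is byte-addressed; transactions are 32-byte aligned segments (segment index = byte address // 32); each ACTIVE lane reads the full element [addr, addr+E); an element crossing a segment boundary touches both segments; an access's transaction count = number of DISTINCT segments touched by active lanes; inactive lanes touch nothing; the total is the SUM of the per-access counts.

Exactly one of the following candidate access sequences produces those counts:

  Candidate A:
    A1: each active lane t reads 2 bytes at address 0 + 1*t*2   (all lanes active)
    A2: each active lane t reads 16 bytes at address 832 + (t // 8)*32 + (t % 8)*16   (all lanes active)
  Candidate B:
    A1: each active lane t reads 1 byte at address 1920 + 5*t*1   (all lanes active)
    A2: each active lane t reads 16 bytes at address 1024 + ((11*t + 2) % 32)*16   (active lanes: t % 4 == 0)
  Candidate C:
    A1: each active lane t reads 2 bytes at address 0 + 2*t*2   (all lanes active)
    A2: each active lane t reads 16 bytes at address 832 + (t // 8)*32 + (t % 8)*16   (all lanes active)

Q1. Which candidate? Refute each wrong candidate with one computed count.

B: A1 gives 5 transactions, not 2
C: A1 gives 4 transactions, not 2
A: all counts match (2,7)

Answer: A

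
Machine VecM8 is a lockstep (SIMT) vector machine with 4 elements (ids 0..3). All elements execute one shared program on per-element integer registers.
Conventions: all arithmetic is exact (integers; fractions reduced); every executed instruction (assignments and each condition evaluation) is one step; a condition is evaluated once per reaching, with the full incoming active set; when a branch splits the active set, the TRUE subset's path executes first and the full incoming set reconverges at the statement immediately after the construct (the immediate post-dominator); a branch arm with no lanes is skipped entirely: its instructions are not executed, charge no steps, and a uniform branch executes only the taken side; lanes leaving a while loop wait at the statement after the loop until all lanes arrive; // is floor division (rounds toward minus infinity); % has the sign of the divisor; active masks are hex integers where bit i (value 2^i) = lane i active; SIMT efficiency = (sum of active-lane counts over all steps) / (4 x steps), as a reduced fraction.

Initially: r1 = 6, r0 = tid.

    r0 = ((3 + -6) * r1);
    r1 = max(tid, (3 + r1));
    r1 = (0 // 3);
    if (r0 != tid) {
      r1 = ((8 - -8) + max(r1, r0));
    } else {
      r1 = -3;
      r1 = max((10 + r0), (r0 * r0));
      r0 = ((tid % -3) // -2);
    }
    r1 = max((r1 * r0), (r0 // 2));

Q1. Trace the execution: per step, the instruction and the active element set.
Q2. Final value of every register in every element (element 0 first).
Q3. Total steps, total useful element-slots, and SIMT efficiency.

step 0: r0 <- ((3 + -6) * r1)        0xf
step 1: r1 <- max(tid, (3 + r1))     0xf
step 2: r1 <- (0 // 3)               0xf
step 3: eval (r0 != tid)             0xf
step 4: r1 <- ((8 - -8) + max(r1, r0)) 0xf
step 5: r1 <- max((r1 * r0), (r0 // 2)) 0xf

Answer: 6 steps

r1: -9,-9,-9,-9
r0: -18,-18,-18,-18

steps = 6; useful = 24; efficiency = 24/24 = 1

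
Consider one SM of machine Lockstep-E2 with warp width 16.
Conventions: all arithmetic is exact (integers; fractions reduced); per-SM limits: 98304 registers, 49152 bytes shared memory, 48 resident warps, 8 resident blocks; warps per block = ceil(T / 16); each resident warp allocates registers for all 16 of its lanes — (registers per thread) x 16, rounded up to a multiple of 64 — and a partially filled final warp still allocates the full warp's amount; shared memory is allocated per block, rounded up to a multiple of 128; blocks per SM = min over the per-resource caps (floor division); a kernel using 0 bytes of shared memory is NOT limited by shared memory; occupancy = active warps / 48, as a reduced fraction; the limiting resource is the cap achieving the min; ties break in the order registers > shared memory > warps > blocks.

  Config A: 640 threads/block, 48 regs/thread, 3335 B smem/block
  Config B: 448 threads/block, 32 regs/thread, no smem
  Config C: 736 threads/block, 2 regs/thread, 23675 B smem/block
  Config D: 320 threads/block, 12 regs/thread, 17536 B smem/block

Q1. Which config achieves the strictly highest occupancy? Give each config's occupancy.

occupancies: A 5/6, B 7/12, C 23/24, D 5/6

Answer: C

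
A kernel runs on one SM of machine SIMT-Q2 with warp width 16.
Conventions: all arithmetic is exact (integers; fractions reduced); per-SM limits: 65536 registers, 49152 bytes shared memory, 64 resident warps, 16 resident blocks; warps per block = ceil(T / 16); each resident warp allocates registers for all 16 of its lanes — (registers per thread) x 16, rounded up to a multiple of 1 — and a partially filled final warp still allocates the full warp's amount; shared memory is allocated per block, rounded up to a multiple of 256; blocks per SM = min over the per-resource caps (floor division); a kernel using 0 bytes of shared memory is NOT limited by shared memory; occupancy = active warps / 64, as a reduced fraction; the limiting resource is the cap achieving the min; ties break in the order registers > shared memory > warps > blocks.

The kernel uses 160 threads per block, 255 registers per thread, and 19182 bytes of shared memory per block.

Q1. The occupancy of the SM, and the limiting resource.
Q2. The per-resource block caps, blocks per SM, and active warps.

Answer: occupancy 5/32, limited by registers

registers: 1 block
shared memory: 2 blocks
warps: 6 blocks
blocks: 16 blocks

Answer: 1 block, 10 active warps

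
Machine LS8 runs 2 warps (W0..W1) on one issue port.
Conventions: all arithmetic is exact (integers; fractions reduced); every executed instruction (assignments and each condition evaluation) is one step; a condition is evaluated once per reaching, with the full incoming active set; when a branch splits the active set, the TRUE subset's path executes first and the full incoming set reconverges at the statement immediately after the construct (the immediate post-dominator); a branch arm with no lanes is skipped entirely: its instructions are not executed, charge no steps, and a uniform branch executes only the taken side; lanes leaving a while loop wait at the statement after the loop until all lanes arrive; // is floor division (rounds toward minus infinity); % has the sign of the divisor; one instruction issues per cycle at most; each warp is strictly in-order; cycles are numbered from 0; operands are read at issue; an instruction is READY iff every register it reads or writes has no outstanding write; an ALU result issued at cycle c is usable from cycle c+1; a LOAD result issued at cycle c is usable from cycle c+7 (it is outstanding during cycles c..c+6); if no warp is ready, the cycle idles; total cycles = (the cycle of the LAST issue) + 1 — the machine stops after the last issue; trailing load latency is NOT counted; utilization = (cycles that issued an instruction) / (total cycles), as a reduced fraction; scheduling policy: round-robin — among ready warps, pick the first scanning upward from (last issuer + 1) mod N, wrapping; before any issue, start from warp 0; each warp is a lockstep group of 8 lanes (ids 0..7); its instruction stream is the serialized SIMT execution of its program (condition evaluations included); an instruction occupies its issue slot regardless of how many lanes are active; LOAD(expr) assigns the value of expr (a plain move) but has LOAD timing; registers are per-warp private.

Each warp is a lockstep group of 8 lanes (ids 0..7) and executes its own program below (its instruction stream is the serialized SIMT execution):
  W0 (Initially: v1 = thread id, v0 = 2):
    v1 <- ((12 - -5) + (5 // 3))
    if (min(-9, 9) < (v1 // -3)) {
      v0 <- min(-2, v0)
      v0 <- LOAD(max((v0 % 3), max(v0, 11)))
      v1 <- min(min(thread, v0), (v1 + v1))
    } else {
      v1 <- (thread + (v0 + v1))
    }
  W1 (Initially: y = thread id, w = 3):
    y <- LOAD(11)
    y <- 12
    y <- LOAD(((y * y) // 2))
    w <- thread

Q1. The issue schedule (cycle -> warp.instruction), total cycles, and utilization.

cycle 0: W0.I0
cycle 1: W1.I0
cycle 2: W0.I1
cycle 3: W0.I2
cycle 4: W0.I3
cycle 5: idle
cycle 6: idle
cycle 7: idle
cycle 8: W1.I1
cycle 9: W1.I2
cycle 10: W1.I3
cycle 11: W0.I4

Answer: 12 cycles, utilization 3/4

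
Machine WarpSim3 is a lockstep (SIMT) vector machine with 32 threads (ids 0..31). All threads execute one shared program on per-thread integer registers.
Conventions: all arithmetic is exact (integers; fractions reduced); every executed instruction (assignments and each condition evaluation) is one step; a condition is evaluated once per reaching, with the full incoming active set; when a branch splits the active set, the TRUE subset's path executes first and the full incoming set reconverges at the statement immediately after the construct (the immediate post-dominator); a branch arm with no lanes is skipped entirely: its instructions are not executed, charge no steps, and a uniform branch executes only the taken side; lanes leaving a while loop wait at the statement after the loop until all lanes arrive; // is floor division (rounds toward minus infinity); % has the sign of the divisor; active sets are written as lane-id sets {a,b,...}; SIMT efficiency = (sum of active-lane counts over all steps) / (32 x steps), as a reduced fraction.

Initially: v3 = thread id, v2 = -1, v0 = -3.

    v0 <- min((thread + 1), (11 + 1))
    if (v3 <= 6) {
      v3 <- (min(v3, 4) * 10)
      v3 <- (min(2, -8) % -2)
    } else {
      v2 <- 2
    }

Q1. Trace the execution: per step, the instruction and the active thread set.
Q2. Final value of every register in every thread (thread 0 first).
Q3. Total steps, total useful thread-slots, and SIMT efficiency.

step 0: v0 <- min((thread + 1), (11 + 1)) {0,1,2,3,4,5,6,7,8,9,10,11,12,13,14,15,16,17,18,19,20,21,22,23,24,25,26,27,28,29,30,31}
step 1: eval (v3 <= 6)               {0,1,2,3,4,5,6,7,8,9,10,11,12,13,14,15,16,17,18,19,20,21,22,23,24,25,26,27,28,29,30,31}
step 2: v3 <- (min(v3, 4) * 10)      {0,1,2,3,4,5,6}
step 3: v3 <- (min(2, -8) % -2)      {0,1,2,3,4,5,6}
step 4: v2 <- 2                      {7,8,9,10,11,12,13,14,15,16,17,18,19,20,21,22,23,24,25,26,27,28,29,30,31}

Answer: 5 steps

v3: 0,0,0,0,0,0,0,7,8,9,10,11,12,13,14,15,16,17,18,19,20,21,22,23,24,25,26,27,28,29,30,31
v2: -1,-1,-1,-1,-1,-1,-1,2,2,2,2,2,2,2,2,2,2,2,2,2,2,2,2,2,2,2,2,2,2,2,2,2
v0: 1,2,3,4,5,6,7,8,9,10,11,12,12,12,12,12,12,12,12,12,12,12,12,12,12,12,12,12,12,12,12,12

steps = 5; useful = 103; efficiency = 103/160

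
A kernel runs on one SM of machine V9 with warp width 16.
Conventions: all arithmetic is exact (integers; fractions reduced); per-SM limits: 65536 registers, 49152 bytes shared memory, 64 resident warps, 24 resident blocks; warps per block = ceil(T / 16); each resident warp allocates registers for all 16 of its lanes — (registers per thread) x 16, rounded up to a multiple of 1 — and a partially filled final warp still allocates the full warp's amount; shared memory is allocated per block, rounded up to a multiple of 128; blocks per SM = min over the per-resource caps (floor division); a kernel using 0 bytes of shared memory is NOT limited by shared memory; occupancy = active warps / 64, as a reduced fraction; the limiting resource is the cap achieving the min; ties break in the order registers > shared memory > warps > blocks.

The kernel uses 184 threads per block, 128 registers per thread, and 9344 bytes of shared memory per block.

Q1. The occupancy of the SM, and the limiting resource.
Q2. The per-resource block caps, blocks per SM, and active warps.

Answer: occupancy 3/8, limited by registers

registers: 2 blocks
shared memory: 5 blocks
warps: 5 blocks
blocks: 24 blocks

Answer: 2 blocks, 24 active warps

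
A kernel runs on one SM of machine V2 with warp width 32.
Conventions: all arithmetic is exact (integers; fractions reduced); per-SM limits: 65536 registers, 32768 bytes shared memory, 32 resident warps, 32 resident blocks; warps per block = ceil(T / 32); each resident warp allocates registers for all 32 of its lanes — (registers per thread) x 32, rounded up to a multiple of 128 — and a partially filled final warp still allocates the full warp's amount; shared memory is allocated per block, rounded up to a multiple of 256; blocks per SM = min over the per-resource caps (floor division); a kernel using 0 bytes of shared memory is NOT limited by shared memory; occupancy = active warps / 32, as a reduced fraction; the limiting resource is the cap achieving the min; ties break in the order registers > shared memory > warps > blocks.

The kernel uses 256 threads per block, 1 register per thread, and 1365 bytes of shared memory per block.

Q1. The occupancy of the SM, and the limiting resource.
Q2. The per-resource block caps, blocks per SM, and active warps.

Answer: occupancy 1, limited by warps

registers: 64 blocks
shared memory: 21 blocks
warps: 4 blocks
blocks: 32 blocks

Answer: 4 blocks, 32 active warps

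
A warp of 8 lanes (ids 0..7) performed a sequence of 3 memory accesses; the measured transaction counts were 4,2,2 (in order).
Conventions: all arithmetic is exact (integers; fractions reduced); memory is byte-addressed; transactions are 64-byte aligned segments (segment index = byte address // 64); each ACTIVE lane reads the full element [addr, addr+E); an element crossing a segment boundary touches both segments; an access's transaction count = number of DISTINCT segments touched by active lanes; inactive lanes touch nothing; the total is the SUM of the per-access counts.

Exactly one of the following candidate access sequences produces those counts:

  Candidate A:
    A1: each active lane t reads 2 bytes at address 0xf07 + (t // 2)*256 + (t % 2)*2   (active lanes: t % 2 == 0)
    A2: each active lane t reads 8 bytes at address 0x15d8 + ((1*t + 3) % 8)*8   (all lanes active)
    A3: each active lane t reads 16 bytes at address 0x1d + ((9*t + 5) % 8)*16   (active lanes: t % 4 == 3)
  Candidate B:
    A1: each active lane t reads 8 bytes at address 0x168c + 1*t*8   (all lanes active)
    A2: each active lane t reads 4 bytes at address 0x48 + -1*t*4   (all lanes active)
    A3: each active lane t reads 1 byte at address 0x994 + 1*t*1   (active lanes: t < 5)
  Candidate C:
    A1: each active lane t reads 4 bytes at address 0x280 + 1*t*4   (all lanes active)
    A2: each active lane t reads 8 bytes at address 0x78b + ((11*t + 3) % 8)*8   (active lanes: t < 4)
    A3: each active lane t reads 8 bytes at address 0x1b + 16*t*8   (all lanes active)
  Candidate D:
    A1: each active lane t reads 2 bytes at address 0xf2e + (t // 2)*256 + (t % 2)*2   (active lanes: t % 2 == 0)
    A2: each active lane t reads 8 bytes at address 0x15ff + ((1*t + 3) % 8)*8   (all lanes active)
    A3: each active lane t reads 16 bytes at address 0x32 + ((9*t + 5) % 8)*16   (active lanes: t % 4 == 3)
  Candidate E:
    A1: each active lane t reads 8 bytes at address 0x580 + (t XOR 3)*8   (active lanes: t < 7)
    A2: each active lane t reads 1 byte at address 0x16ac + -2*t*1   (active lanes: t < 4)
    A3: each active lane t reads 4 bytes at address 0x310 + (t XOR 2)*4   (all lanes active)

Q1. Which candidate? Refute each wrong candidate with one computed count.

B: A1 gives 2 transactions, not 4
C: A1 gives 1 transaction, not 4
D: A3 gives 3 transactions, not 2
E: A1 gives 1 transaction, not 4
A: all counts match (4,2,2)

Answer: A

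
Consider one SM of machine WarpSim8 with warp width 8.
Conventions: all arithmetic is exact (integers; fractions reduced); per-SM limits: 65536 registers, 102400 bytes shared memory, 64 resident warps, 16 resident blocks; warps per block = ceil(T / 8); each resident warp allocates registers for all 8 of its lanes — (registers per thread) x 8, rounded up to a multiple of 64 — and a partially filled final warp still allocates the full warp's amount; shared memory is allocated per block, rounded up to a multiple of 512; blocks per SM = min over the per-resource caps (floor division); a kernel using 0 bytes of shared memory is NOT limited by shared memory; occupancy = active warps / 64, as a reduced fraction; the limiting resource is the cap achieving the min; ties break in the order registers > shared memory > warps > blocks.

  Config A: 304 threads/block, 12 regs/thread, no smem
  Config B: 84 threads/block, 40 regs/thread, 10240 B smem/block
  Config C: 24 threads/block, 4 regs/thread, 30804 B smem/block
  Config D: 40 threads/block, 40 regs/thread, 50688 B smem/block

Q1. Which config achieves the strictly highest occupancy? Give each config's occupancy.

occupancies: A 19/32, B 55/64, C 9/64, D 5/32

Answer: B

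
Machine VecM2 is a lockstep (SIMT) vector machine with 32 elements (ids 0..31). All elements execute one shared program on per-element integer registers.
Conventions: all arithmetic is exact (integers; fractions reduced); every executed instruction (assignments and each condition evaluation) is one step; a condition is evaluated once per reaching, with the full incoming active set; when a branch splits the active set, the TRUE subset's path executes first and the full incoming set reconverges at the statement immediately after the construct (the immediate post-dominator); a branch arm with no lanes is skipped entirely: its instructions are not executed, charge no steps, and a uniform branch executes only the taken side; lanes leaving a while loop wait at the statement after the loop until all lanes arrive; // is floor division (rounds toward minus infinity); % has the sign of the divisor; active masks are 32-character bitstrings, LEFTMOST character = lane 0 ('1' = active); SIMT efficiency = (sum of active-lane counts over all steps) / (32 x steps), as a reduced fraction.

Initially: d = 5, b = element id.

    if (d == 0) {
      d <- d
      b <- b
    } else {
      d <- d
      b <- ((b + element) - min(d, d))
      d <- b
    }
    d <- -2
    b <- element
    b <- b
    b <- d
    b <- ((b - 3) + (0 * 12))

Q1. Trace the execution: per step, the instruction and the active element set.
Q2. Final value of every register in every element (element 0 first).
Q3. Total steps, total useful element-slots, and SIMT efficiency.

step 0: eval (d == 0)                11111111111111111111111111111111
step 1: d <- d                       11111111111111111111111111111111
step 2: b <- ((b + element) - min(d, d)) 11111111111111111111111111111111
step 3: d <- b                       11111111111111111111111111111111
step 4: d <- -2                      11111111111111111111111111111111
step 5: b <- element                 11111111111111111111111111111111
step 6: b <- b                       11111111111111111111111111111111
step 7: b <- d                       11111111111111111111111111111111
step 8: b <- ((b - 3) + (0 * 12))    11111111111111111111111111111111

Answer: 9 steps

d: -2,-2,-2,-2,-2,-2,-2,-2,-2,-2,-2,-2,-2,-2,-2,-2,-2,-2,-2,-2,-2,-2,-2,-2,-2,-2,-2,-2,-2,-2,-2,-2
b: -5,-5,-5,-5,-5,-5,-5,-5,-5,-5,-5,-5,-5,-5,-5,-5,-5,-5,-5,-5,-5,-5,-5,-5,-5,-5,-5,-5,-5,-5,-5,-5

steps = 9; useful = 288; efficiency = 288/288 = 1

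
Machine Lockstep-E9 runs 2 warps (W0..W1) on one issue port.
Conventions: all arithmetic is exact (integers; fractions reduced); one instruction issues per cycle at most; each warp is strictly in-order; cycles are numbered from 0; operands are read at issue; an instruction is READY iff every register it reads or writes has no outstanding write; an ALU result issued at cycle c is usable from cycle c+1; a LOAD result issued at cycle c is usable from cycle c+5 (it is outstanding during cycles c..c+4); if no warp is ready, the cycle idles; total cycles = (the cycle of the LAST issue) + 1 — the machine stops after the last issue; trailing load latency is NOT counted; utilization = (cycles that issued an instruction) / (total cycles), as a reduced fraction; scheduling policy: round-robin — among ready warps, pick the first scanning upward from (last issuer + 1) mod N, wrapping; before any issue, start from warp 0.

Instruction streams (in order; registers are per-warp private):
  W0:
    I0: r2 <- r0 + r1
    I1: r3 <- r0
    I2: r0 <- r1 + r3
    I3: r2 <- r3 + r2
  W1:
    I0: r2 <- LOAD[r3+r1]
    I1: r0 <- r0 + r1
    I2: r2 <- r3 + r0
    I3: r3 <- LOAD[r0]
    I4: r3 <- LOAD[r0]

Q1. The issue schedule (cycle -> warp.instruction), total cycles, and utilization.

cycle 0: W0.I0
cycle 1: W1.I0
cycle 2: W0.I1
cycle 3: W1.I1
cycle 4: W0.I2
cycle 5: W0.I3
cycle 6: W1.I2
cycle 7: W1.I3
cycle 8: idle
cycle 9: idle
cycle 10: idle
cycle 11: idle
cycle 12: W1.I4

Answer: 13 cycles, utilization 9/13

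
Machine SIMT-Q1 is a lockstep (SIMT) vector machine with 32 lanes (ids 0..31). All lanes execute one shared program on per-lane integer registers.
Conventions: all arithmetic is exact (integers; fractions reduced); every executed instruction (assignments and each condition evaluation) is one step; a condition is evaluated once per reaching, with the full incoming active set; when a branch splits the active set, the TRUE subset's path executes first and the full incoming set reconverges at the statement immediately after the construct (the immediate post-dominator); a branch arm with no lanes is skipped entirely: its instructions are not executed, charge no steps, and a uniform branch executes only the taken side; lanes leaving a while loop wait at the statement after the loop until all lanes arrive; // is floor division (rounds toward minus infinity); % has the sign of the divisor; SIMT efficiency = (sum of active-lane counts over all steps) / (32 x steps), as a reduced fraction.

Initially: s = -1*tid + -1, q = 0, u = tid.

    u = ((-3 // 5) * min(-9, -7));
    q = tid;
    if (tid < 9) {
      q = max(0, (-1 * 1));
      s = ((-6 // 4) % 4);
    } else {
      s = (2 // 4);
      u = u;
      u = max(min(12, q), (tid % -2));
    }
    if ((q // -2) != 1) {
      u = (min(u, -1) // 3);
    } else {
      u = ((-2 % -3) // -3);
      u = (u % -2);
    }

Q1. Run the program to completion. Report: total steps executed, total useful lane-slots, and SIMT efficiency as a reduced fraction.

Answer: 10 steps, 247 useful, 247/320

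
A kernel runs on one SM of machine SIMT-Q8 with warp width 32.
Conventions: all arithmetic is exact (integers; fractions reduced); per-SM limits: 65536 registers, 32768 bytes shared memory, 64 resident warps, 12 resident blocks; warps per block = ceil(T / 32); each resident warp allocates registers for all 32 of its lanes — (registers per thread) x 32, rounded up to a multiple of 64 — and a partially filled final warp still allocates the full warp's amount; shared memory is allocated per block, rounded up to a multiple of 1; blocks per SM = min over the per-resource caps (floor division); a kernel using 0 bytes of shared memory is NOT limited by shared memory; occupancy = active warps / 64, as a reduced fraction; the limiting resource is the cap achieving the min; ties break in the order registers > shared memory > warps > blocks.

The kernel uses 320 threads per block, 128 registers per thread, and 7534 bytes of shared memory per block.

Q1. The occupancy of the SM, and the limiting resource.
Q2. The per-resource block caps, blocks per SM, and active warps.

Answer: occupancy 5/32, limited by registers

registers: 1 block
shared memory: 4 blocks
warps: 6 blocks
blocks: 12 blocks

Answer: 1 block, 10 active warps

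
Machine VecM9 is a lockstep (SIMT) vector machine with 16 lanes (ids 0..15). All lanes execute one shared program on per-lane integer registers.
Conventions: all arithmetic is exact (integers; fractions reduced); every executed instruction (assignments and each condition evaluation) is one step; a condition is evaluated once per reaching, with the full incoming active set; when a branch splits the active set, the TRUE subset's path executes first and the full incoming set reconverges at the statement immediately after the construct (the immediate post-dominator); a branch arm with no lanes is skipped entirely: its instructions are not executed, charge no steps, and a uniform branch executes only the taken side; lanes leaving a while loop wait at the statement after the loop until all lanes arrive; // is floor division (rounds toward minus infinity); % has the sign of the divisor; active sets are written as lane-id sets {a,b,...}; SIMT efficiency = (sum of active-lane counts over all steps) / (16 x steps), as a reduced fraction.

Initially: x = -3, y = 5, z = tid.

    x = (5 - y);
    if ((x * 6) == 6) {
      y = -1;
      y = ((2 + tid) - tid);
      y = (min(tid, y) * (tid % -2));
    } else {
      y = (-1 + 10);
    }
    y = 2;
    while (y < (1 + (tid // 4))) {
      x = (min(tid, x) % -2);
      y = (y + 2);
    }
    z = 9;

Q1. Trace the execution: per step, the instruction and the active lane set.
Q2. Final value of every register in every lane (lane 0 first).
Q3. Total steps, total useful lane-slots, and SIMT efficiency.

step 0: x <- (5 - y)                 {0,1,2,3,4,5,6,7,8,9,10,11,12,13,14,15}
step 1: eval ((x * 6) == 6)          {0,1,2,3,4,5,6,7,8,9,10,11,12,13,14,15}
step 2: y <- (-1 + 10)               {0,1,2,3,4,5,6,7,8,9,10,11,12,13,14,15}
step 3: y <- 2                       {0,1,2,3,4,5,6,7,8,9,10,11,12,13,14,15}
step 4: eval (y < (1 + (tid // 4)))  {0,1,2,3,4,5,6,7,8,9,10,11,12,13,14,15}
step 5: x <- (min(tid, x) % -2)      {8,9,10,11,12,13,14,15}
step 6: y <- (y + 2)                 {8,9,10,11,12,13,14,15}
step 7: eval (y < (1 + (tid // 4)))  {8,9,10,11,12,13,14,15}
step 8: z <- 9                       {0,1,2,3,4,5,6,7,8,9,10,11,12,13,14,15}

Answer: 9 steps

x: 0,0,0,0,0,0,0,0,0,0,0,0,0,0,0,0
y: 2,2,2,2,2,2,2,2,4,4,4,4,4,4,4,4
z: 9,9,9,9,9,9,9,9,9,9,9,9,9,9,9,9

steps = 9; useful = 120; efficiency = 120/144 = 5/6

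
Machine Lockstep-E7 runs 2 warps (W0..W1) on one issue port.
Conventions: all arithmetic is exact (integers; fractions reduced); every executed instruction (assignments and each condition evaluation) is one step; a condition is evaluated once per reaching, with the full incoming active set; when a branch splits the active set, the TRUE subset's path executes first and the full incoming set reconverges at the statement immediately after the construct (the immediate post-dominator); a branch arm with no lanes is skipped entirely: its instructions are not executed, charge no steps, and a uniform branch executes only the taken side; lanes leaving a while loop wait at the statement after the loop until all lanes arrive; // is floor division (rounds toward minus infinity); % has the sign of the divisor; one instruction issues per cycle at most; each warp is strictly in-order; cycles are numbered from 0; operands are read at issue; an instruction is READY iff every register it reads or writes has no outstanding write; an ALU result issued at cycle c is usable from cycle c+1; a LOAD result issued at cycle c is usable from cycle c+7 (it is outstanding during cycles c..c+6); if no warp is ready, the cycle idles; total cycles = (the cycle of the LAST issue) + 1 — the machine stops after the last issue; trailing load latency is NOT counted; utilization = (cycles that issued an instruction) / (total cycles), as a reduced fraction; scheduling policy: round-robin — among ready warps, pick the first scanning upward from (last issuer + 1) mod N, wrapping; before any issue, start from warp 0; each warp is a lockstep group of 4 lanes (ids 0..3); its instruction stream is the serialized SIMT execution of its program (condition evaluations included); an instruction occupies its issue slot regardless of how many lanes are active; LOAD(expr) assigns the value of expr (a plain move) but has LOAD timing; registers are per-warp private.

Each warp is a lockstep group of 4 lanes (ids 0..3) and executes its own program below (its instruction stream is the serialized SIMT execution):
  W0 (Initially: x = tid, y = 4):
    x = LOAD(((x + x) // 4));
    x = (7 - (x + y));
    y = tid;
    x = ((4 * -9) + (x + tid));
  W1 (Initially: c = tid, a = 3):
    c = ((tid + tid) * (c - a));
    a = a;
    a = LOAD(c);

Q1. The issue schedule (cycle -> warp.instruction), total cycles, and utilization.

cycle 0: W0.I0
cycle 1: W1.I0
cycle 2: W1.I1
cycle 3: W1.I2
cycle 4: idle
cycle 5: idle
cycle 6: idle
cycle 7: W0.I1
cycle 8: W0.I2
cycle 9: W0.I3

Answer: 10 cycles, utilization 7/10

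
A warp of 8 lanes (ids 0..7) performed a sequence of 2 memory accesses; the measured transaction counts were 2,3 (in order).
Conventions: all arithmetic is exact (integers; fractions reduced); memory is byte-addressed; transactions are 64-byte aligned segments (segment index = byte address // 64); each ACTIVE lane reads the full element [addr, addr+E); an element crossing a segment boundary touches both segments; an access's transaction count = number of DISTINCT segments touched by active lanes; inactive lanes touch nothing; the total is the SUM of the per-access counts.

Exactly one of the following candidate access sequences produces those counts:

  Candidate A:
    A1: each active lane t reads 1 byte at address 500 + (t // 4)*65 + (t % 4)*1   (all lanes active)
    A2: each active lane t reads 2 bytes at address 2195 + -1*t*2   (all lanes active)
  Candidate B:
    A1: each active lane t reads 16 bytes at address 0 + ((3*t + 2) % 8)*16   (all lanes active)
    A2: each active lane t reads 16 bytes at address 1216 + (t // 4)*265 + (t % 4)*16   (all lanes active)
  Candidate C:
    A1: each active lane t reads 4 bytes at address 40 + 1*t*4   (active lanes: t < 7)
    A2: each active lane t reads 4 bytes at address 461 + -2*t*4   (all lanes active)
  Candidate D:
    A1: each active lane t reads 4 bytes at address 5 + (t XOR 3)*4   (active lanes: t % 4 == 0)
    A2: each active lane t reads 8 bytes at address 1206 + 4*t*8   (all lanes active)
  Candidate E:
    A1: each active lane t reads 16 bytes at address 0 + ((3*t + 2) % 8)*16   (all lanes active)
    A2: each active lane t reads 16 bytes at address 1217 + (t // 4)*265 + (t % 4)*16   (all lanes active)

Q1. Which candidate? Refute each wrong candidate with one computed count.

A: A2 gives 1 transaction, not 3
C: A2 gives 2 transactions, not 3
D: A1 gives 1 transaction, not 2
E: A2 gives 4 transactions, not 3
B: all counts match (2,3)

Answer: B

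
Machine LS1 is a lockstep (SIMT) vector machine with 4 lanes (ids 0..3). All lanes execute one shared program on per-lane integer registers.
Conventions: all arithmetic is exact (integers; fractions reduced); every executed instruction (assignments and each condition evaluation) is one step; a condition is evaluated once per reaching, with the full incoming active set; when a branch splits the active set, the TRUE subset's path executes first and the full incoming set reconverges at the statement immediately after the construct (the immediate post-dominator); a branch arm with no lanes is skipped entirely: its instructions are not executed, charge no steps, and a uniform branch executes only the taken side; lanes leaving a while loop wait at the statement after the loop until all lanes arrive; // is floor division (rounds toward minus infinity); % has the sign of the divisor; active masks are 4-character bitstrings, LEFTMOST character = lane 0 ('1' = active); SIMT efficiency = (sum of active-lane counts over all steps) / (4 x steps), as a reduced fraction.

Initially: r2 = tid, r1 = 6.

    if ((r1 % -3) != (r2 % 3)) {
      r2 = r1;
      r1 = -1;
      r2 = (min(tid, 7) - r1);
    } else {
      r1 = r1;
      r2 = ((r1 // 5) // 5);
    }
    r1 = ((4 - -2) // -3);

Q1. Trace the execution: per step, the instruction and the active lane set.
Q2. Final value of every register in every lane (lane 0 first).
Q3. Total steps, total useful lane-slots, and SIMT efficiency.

step 0: eval ((r1 % -3) != (r2 % 3)) 1111
step 1: r2 <- r1                     0110
step 2: r1 <- -1                     0110
step 3: r2 <- (min(tid, 7) - r1)     0110
step 4: r1 <- r1                     1001
step 5: r2 <- ((r1 // 5) // 5)       1001
step 6: r1 <- ((4 - -2) // -3)       1111

Answer: 7 steps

r2: 0,2,3,0
r1: -2,-2,-2,-2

steps = 7; useful = 18; efficiency = 18/28 = 9/14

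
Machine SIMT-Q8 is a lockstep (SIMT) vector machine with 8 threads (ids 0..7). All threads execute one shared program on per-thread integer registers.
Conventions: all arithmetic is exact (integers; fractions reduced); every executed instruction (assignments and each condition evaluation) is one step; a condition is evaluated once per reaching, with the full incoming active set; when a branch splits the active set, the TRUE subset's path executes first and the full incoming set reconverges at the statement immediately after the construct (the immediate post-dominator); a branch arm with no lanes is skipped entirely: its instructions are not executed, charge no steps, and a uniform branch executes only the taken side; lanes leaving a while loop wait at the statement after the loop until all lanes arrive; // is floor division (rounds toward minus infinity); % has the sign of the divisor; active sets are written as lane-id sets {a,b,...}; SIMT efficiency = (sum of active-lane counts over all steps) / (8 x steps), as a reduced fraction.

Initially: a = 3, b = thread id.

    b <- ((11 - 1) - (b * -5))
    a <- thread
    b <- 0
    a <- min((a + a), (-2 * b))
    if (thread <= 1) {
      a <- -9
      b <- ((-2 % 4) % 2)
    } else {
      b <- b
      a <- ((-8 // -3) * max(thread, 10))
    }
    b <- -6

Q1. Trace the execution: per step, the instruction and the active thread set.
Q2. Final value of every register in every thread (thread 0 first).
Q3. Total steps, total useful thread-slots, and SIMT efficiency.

step 0: b <- ((11 - 1) - (b * -5))   {0,1,2,3,4,5,6,7}
step 1: a <- thread                  {0,1,2,3,4,5,6,7}
step 2: b <- 0                       {0,1,2,3,4,5,6,7}
step 3: a <- min((a + a), (-2 * b))  {0,1,2,3,4,5,6,7}
step 4: eval (thread <= 1)           {0,1,2,3,4,5,6,7}
step 5: a <- -9                      {0,1}
step 6: b <- ((-2 % 4) % 2)          {0,1}
step 7: b <- b                       {2,3,4,5,6,7}
step 8: a <- ((-8 // -3) * max(thread, 10)) {2,3,4,5,6,7}
step 9: b <- -6                      {0,1,2,3,4,5,6,7}

Answer: 10 steps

a: -9,-9,20,20,20,20,20,20
b: -6,-6,-6,-6,-6,-6,-6,-6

steps = 10; useful = 64; efficiency = 64/80 = 4/5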